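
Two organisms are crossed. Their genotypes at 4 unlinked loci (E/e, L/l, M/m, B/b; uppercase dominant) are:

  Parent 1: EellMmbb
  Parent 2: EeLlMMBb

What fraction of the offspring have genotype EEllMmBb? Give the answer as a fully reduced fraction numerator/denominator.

P(EEllMmBb) = 1/32

EellMmbb gametes: ElMb×4, Elmb×4, elMb×4, elmb×4
EeLlMMBb gametes: ELMB×2, ELMb×2, ElMB×2, ElMb×2, eLMB×2, eLMb×2, elMB×2, elMb×2
EellMmbb×EeLlMMBb grid (16·16=256): EELlMMBb=8 EELlMMbb=8 EELlMmBb=8 EELlMmbb=8 EEllMMBb=8 EEllMMbb=8 EEllMmBb=8 EEllMmbb=8 EeLlMMBb=16 EeLlMMbb=16 EeLlMmBb=16 EeLlMmbb=16 EellMMBb=16 EellMMbb=16 EellMmBb=16 EellMmbb=16 eeLlMMBb=8 eeLlMMbb=8 eeLlMmBb=8 eeLlMmbb=8 eellMMBb=8 eellMMbb=8 eellMmBb=8 eellMmbb=8
EEllMmBb hits 8/256; gcd=8; 8÷8/256÷8 = 1/32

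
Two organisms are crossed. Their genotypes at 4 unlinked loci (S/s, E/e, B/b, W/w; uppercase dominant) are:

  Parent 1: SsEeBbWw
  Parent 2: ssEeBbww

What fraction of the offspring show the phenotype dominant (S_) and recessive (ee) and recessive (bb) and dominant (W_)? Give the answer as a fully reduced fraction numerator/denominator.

SsEeBbWw gametes: SEBW×1, SEBw×1, SEbW×1, SEbw×1, SeBW×1, SeBw×1, SebW×1, Sebw×1, sEBW×1, sEBw×1, sEbW×1, sEbw×1, seBW×1, seBw×1, sebW×1, sebw×1
ssEeBbww gametes: sEBw×4, sEbw×4, seBw×4, sebw×4
SsEeBbWw×ssEeBbww grid (16·16=256): SsEEBBWw=4 SsEEBBww=4 SsEEBbWw=8 SsEEBbww=8 SsEEbbWw=4 SsEEbbww=4 SsEeBBWw=8 SsEeBBww=8 SsEeBbWw=16 SsEeBbww=16 SsEebbWw=8 SsEebbww=8 SseeBBWw=4 SseeBBww=4 SseeBbWw=8 SseeBbww=8 SseebbWw=4 Sseebbww=4 ssEEBBWw=4 ssEEBBww=4 ssEEBbWw=8 ssEEBbww=8 ssEEbbWw=4 ssEEbbww=4 ssEeBBWw=8 ssEeBBww=8 ssEeBbWw=16 ssEeBbww=16 ssEebbWw=8 ssEebbww=8 sseeBBWw=4 sseeBBww=4 sseeBbWw=8 sseeBbww=8 sseebbWw=4 sseebbww=4
S_ ee bb W_ hits 4/256; gcd=4; 4÷4/256÷4 = 1/64

P(S_ ee bb W_) = 1/64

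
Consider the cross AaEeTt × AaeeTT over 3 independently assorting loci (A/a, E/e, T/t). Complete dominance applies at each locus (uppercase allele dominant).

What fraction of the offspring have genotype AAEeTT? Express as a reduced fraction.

P(AAEeTT) = 1/16

AaEeTt gametes: AET×1, AEt×1, AeT×1, Aet×1, aET×1, aEt×1, aeT×1, aet×1
AaeeTT gametes: AeT×4, aeT×4
AaEeTt×AaeeTT grid (8·8=64): AAEeTT=4 AAEeTt=4 AAeeTT=4 AAeeTt=4 AaEeTT=8 AaEeTt=8 AaeeTT=8 AaeeTt=8 aaEeTT=4 aaEeTt=4 aaeeTT=4 aaeeTt=4
AAEeTT hits 4/64; gcd=4; 4÷4/64÷4 = 1/16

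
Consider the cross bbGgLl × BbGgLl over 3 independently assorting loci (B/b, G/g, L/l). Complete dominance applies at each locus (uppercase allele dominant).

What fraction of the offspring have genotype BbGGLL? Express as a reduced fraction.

P(BbGGLL) = 1/32

bbGgLl gametes: bGL×2, bGl×2, bgL×2, bgl×2
BbGgLl gametes: BGL×1, BGl×1, BgL×1, Bgl×1, bGL×1, bGl×1, bgL×1, bgl×1
bbGgLl×BbGgLl grid (8·8=64): BbGGLL=2 BbGGLl=4 BbGGll=2 BbGgLL=4 BbGgLl=8 BbGgll=4 BbggLL=2 BbggLl=4 Bbggll=2 bbGGLL=2 bbGGLl=4 bbGGll=2 bbGgLL=4 bbGgLl=8 bbGgll=4 bbggLL=2 bbggLl=4 bbggll=2
BbGGLL hits 2/64; gcd=2; 2÷2/64÷2 = 1/32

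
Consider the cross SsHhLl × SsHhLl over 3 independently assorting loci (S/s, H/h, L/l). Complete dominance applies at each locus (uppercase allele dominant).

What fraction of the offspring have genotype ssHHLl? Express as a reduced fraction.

SsHhLl gametes: SHL×1, SHl×1, ShL×1, Shl×1, sHL×1, sHl×1, shL×1, shl×1
SsHhLl gametes: SHL×1, SHl×1, ShL×1, Shl×1, sHL×1, sHl×1, shL×1, shl×1
SsHhLl×SsHhLl grid (8·8=64): SSHHLL=1 SSHHLl=2 SSHHll=1 SSHhLL=2 SSHhLl=4 SSHhll=2 SShhLL=1 SShhLl=2 SShhll=1 SsHHLL=2 SsHHLl=4 SsHHll=2 SsHhLL=4 SsHhLl=8 SsHhll=4 SshhLL=2 SshhLl=4 Sshhll=2 ssHHLL=1 ssHHLl=2 ssHHll=1 ssHhLL=2 ssHhLl=4 ssHhll=2 sshhLL=1 sshhLl=2 sshhll=1
ssHHLl hits 2/64; gcd=2; 2÷2/64÷2 = 1/32

P(ssHHLl) = 1/32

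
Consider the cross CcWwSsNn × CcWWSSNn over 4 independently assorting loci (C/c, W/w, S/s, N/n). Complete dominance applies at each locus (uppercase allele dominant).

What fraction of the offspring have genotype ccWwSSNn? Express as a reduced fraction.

CcWwSsNn gametes: CWSN×1, CWSn×1, CWsN×1, CWsn×1, CwSN×1, CwSn×1, CwsN×1, Cwsn×1, cWSN×1, cWSn×1, cWsN×1, cWsn×1, cwSN×1, cwSn×1, cwsN×1, cwsn×1
CcWWSSNn gametes: CWSN×4, CWSn×4, cWSN×4, cWSn×4
CcWwSsNn×CcWWSSNn grid (16·16=256): CCWWSSNN=4 CCWWSSNn=8 CCWWSSnn=4 CCWWSsNN=4 CCWWSsNn=8 CCWWSsnn=4 CCWwSSNN=4 CCWwSSNn=8 CCWwSSnn=4 CCWwSsNN=4 CCWwSsNn=8 CCWwSsnn=4 CcWWSSNN=8 CcWWSSNn=16 CcWWSSnn=8 CcWWSsNN=8 CcWWSsNn=16 CcWWSsnn=8 CcWwSSNN=8 CcWwSSNn=16 CcWwSSnn=8 CcWwSsNN=8 CcWwSsNn=16 CcWwSsnn=8 ccWWSSNN=4 ccWWSSNn=8 ccWWSSnn=4 ccWWSsNN=4 ccWWSsNn=8 ccWWSsnn=4 ccWwSSNN=4 ccWwSSNn=8 ccWwSSnn=4 ccWwSsNN=4 ccWwSsNn=8 ccWwSsnn=4
ccWwSSNn hits 8/256; gcd=8; 8÷8/256÷8 = 1/32

P(ccWwSSNn) = 1/32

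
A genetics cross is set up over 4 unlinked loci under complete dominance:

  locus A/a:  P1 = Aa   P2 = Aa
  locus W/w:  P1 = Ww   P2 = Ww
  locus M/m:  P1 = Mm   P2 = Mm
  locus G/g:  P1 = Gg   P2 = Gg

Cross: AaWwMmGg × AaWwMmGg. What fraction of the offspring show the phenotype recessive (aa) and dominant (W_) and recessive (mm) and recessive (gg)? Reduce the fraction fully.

P(aa W_ mm gg) = 3/256

AaWwMmGg gametes: AWMG×1, AWMg×1, AWmG×1, AWmg×1, AwMG×1, AwMg×1, AwmG×1, Awmg×1, aWMG×1, aWMg×1, aWmG×1, aWmg×1, awMG×1, awMg×1, awmG×1, awmg×1
AaWwMmGg gametes: AWMG×1, AWMg×1, AWmG×1, AWmg×1, AwMG×1, AwMg×1, AwmG×1, Awmg×1, aWMG×1, aWMg×1, aWmG×1, aWmg×1, awMG×1, awMg×1, awmG×1, awmg×1
AaWwMmGg×AaWwMmGg grid (16·16=256): AAWWMMGG=1 AAWWMMGg=2 AAWWMMgg=1 AAWWMmGG=2 AAWWMmGg=4 AAWWMmgg=2 AAWWmmGG=1 AAWWmmGg=2 AAWWmmgg=1 AAWwMMGG=2 AAWwMMGg=4 AAWwMMgg=2 AAWwMmGG=4 AAWwMmGg=8 AAWwMmgg=4 AAWwmmGG=2 AAWwmmGg=4 AAWwmmgg=2 AAwwMMGG=1 AAwwMMGg=2 AAwwMMgg=1 AAwwMmGG=2 AAwwMmGg=4 AAwwMmgg=2 AAwwmmGG=1 AAwwmmGg=2 AAwwmmgg=1 AaWWMMGG=2 AaWWMMGg=4 AaWWMMgg=2 AaWWMmGG=4 AaWWMmGg=8 AaWWMmgg=4 AaWWmmGG=2 AaWWmmGg=4 AaWWmmgg=2 AaWwMMGG=4 AaWwMMGg=8 AaWwMMgg=4 AaWwMmGG=8 AaWwMmGg=16 AaWwMmgg=8 AaWwmmGG=4 AaWwmmGg=8 AaWwmmgg=4 AawwMMGG=2 AawwMMGg=4 AawwMMgg=2 AawwMmGG=4 AawwMmGg=8 AawwMmgg=4 AawwmmGG=2 AawwmmGg=4 Aawwmmgg=2 aaWWMMGG=1 aaWWMMGg=2 aaWWMMgg=1 aaWWMmGG=2 aaWWMmGg=4 aaWWMmgg=2 aaWWmmGG=1 aaWWmmGg=2 aaWWmmgg=1 aaWwMMGG=2 aaWwMMGg=4 aaWwMMgg=2 aaWwMmGG=4 aaWwMmGg=8 aaWwMmgg=4 aaWwmmGG=2 aaWwmmGg=4 aaWwmmgg=2 aawwMMGG=1 aawwMMGg=2 aawwMMgg=1 aawwMmGG=2 aawwMmGg=4 aawwMmgg=2 aawwmmGG=1 aawwmmGg=2 aawwmmgg=1
aa W_ mm gg hits 3/256; gcd=1; 3÷1/256÷1 = 3/256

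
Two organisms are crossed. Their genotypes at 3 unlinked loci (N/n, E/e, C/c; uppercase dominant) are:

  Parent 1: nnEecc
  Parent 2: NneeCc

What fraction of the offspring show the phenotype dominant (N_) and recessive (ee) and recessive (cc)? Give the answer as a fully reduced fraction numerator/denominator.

nnEecc gametes: nEc×4, nec×4
NneeCc gametes: NeC×2, Nec×2, neC×2, nec×2
nnEecc×NneeCc grid (8·8=64): NnEeCc=8 NnEecc=8 NneeCc=8 Nneecc=8 nnEeCc=8 nnEecc=8 nneeCc=8 nneecc=8
N_ ee cc hits 8/64; gcd=8; 8÷8/64÷8 = 1/8

P(N_ ee cc) = 1/8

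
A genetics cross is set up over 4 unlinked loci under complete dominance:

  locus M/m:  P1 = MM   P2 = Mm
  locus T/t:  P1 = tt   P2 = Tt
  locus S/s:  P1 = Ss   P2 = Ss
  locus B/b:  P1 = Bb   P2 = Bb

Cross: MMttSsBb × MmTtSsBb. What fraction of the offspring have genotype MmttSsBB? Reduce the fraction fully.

MMttSsBb gametes: MtSB×4, MtSb×4, MtsB×4, Mtsb×4
MmTtSsBb gametes: MTSB×1, MTSb×1, MTsB×1, MTsb×1, MtSB×1, MtSb×1, MtsB×1, Mtsb×1, mTSB×1, mTSb×1, mTsB×1, mTsb×1, mtSB×1, mtSb×1, mtsB×1, mtsb×1
MMttSsBb×MmTtSsBb grid (16·16=256): MMTtSSBB=4 MMTtSSBb=8 MMTtSSbb=4 MMTtSsBB=8 MMTtSsBb=16 MMTtSsbb=8 MMTtssBB=4 MMTtssBb=8 MMTtssbb=4 MMttSSBB=4 MMttSSBb=8 MMttSSbb=4 MMttSsBB=8 MMttSsBb=16 MMttSsbb=8 MMttssBB=4 MMttssBb=8 MMttssbb=4 MmTtSSBB=4 MmTtSSBb=8 MmTtSSbb=4 MmTtSsBB=8 MmTtSsBb=16 MmTtSsbb=8 MmTtssBB=4 MmTtssBb=8 MmTtssbb=4 MmttSSBB=4 MmttSSBb=8 MmttSSbb=4 MmttSsBB=8 MmttSsBb=16 MmttSsbb=8 MmttssBB=4 MmttssBb=8 Mmttssbb=4
MmttSsBB hits 8/256; gcd=8; 8÷8/256÷8 = 1/32

P(MmttSsBB) = 1/32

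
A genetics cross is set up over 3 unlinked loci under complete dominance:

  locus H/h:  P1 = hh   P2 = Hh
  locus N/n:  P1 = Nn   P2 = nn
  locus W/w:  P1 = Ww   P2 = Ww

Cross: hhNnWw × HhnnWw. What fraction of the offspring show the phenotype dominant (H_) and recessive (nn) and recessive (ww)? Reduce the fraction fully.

hhNnWw gametes: hNW×2, hNw×2, hnW×2, hnw×2
HhnnWw gametes: HnW×2, Hnw×2, hnW×2, hnw×2
hhNnWw×HhnnWw grid (8·8=64): HhNnWW=4 HhNnWw=8 HhNnww=4 HhnnWW=4 HhnnWw=8 Hhnnww=4 hhNnWW=4 hhNnWw=8 hhNnww=4 hhnnWW=4 hhnnWw=8 hhnnww=4
H_ nn ww hits 4/64; gcd=4; 4÷4/64÷4 = 1/16

P(H_ nn ww) = 1/16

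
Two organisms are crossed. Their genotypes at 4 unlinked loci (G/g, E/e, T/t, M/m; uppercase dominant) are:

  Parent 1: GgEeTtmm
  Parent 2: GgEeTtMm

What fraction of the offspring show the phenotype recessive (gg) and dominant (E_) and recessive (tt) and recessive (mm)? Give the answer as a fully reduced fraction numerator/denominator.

GgEeTtmm gametes: GETm×2, GEtm×2, GeTm×2, Getm×2, gETm×2, gEtm×2, geTm×2, getm×2
GgEeTtMm gametes: GETM×1, GETm×1, GEtM×1, GEtm×1, GeTM×1, GeTm×1, GetM×1, Getm×1, gETM×1, gETm×1, gEtM×1, gEtm×1, geTM×1, geTm×1, getM×1, getm×1
GgEeTtmm×GgEeTtMm grid (16·16=256): GGEETTMm=2 GGEETTmm=2 GGEETtMm=4 GGEETtmm=4 GGEEttMm=2 GGEEttmm=2 GGEeTTMm=4 GGEeTTmm=4 GGEeTtMm=8 GGEeTtmm=8 GGEettMm=4 GGEettmm=4 GGeeTTMm=2 GGeeTTmm=2 GGeeTtMm=4 GGeeTtmm=4 GGeettMm=2 GGeettmm=2 GgEETTMm=4 GgEETTmm=4 GgEETtMm=8 GgEETtmm=8 GgEEttMm=4 GgEEttmm=4 GgEeTTMm=8 GgEeTTmm=8 GgEeTtMm=16 GgEeTtmm=16 GgEettMm=8 GgEettmm=8 GgeeTTMm=4 GgeeTTmm=4 GgeeTtMm=8 GgeeTtmm=8 GgeettMm=4 Ggeettmm=4 ggEETTMm=2 ggEETTmm=2 ggEETtMm=4 ggEETtmm=4 ggEEttMm=2 ggEEttmm=2 ggEeTTMm=4 ggEeTTmm=4 ggEeTtMm=8 ggEeTtmm=8 ggEettMm=4 ggEettmm=4 ggeeTTMm=2 ggeeTTmm=2 ggeeTtMm=4 ggeeTtmm=4 ggeettMm=2 ggeettmm=2
gg E_ tt mm hits 6/256; gcd=2; 6÷2/256÷2 = 3/128

P(gg E_ tt mm) = 3/128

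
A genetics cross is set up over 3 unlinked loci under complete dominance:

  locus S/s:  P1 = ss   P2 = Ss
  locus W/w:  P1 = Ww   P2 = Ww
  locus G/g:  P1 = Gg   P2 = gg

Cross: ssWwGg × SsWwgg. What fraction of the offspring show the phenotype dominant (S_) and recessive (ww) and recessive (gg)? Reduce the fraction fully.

ssWwGg gametes: sWG×2, sWg×2, swG×2, swg×2
SsWwgg gametes: SWg×2, Swg×2, sWg×2, swg×2
ssWwGg×SsWwgg grid (8·8=64): SsWWGg=4 SsWWgg=4 SsWwGg=8 SsWwgg=8 SswwGg=4 Sswwgg=4 ssWWGg=4 ssWWgg=4 ssWwGg=8 ssWwgg=8 sswwGg=4 sswwgg=4
S_ ww gg hits 4/64; gcd=4; 4÷4/64÷4 = 1/16

P(S_ ww gg) = 1/16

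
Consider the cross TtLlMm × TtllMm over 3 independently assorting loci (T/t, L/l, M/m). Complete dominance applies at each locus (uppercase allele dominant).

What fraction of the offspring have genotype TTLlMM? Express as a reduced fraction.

TtLlMm gametes: TLM×1, TLm×1, TlM×1, Tlm×1, tLM×1, tLm×1, tlM×1, tlm×1
TtllMm gametes: TlM×2, Tlm×2, tlM×2, tlm×2
TtLlMm×TtllMm grid (8·8=64): TTLlMM=2 TTLlMm=4 TTLlmm=2 TTllMM=2 TTllMm=4 TTllmm=2 TtLlMM=4 TtLlMm=8 TtLlmm=4 TtllMM=4 TtllMm=8 Ttllmm=4 ttLlMM=2 ttLlMm=4 ttLlmm=2 ttllMM=2 ttllMm=4 ttllmm=2
TTLlMM hits 2/64; gcd=2; 2÷2/64÷2 = 1/32

P(TTLlMM) = 1/32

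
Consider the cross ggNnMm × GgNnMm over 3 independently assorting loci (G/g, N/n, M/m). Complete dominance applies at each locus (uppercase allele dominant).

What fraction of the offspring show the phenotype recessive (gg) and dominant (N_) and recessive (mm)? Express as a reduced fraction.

P(gg N_ mm) = 3/32

ggNnMm gametes: gNM×2, gNm×2, gnM×2, gnm×2
GgNnMm gametes: GNM×1, GNm×1, GnM×1, Gnm×1, gNM×1, gNm×1, gnM×1, gnm×1
ggNnMm×GgNnMm grid (8·8=64): GgNNMM=2 GgNNMm=4 GgNNmm=2 GgNnMM=4 GgNnMm=8 GgNnmm=4 GgnnMM=2 GgnnMm=4 Ggnnmm=2 ggNNMM=2 ggNNMm=4 ggNNmm=2 ggNnMM=4 ggNnMm=8 ggNnmm=4 ggnnMM=2 ggnnMm=4 ggnnmm=2
gg N_ mm hits 6/64; gcd=2; 6÷2/64÷2 = 3/32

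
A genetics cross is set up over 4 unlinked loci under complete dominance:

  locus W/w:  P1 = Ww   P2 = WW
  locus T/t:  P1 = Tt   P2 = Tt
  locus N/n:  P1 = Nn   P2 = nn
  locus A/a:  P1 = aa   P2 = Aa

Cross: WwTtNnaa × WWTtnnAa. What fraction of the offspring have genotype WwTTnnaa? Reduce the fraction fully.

WwTtNnaa gametes: WTNa×2, WTna×2, WtNa×2, Wtna×2, wTNa×2, wTna×2, wtNa×2, wtna×2
WWTtnnAa gametes: WTnA×4, WTna×4, WtnA×4, Wtna×4
WwTtNnaa×WWTtnnAa grid (16·16=256): WWTTNnAa=8 WWTTNnaa=8 WWTTnnAa=8 WWTTnnaa=8 WWTtNnAa=16 WWTtNnaa=16 WWTtnnAa=16 WWTtnnaa=16 WWttNnAa=8 WWttNnaa=8 WWttnnAa=8 WWttnnaa=8 WwTTNnAa=8 WwTTNnaa=8 WwTTnnAa=8 WwTTnnaa=8 WwTtNnAa=16 WwTtNnaa=16 WwTtnnAa=16 WwTtnnaa=16 WwttNnAa=8 WwttNnaa=8 WwttnnAa=8 Wwttnnaa=8
WwTTnnaa hits 8/256; gcd=8; 8÷8/256÷8 = 1/32

P(WwTTnnaa) = 1/32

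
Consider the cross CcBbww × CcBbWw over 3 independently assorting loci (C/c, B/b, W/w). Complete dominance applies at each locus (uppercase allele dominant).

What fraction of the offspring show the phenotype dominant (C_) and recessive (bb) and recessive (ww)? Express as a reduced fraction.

CcBbww gametes: CBw×2, Cbw×2, cBw×2, cbw×2
CcBbWw gametes: CBW×1, CBw×1, CbW×1, Cbw×1, cBW×1, cBw×1, cbW×1, cbw×1
CcBbww×CcBbWw grid (8·8=64): CCBBWw=2 CCBBww=2 CCBbWw=4 CCBbww=4 CCbbWw=2 CCbbww=2 CcBBWw=4 CcBBww=4 CcBbWw=8 CcBbww=8 CcbbWw=4 Ccbbww=4 ccBBWw=2 ccBBww=2 ccBbWw=4 ccBbww=4 ccbbWw=2 ccbbww=2
C_ bb ww hits 6/64; gcd=2; 6÷2/64÷2 = 3/32

P(C_ bb ww) = 3/32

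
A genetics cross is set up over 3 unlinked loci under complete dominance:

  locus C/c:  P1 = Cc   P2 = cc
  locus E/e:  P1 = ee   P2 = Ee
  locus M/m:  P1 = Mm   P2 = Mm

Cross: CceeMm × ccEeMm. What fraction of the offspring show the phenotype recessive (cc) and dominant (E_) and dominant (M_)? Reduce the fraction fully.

CceeMm gametes: CeM×2, Cem×2, ceM×2, cem×2
ccEeMm gametes: cEM×2, cEm×2, ceM×2, cem×2
CceeMm×ccEeMm grid (8·8=64): CcEeMM=4 CcEeMm=8 CcEemm=4 CceeMM=4 CceeMm=8 Cceemm=4 ccEeMM=4 ccEeMm=8 ccEemm=4 cceeMM=4 cceeMm=8 cceemm=4
cc E_ M_ hits 12/64; gcd=4; 12÷4/64÷4 = 3/16

P(cc E_ M_) = 3/16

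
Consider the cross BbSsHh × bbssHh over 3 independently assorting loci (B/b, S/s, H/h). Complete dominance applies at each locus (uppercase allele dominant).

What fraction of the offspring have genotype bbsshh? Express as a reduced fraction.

P(bbsshh) = 1/16

BbSsHh gametes: BSH×1, BSh×1, BsH×1, Bsh×1, bSH×1, bSh×1, bsH×1, bsh×1
bbssHh gametes: bsH×4, bsh×4
BbSsHh×bbssHh grid (8·8=64): BbSsHH=4 BbSsHh=8 BbSshh=4 BbssHH=4 BbssHh=8 Bbsshh=4 bbSsHH=4 bbSsHh=8 bbSshh=4 bbssHH=4 bbssHh=8 bbsshh=4
bbsshh hits 4/64; gcd=4; 4÷4/64÷4 = 1/16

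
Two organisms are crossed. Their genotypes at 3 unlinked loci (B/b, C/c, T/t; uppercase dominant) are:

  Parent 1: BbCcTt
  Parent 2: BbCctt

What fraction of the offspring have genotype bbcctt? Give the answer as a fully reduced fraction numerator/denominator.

P(bbcctt) = 1/32

BbCcTt gametes: BCT×1, BCt×1, BcT×1, Bct×1, bCT×1, bCt×1, bcT×1, bct×1
BbCctt gametes: BCt×2, Bct×2, bCt×2, bct×2
BbCcTt×BbCctt grid (8·8=64): BBCCTt=2 BBCCtt=2 BBCcTt=4 BBCctt=4 BBccTt=2 BBcctt=2 BbCCTt=4 BbCCtt=4 BbCcTt=8 BbCctt=8 BbccTt=4 Bbcctt=4 bbCCTt=2 bbCCtt=2 bbCcTt=4 bbCctt=4 bbccTt=2 bbcctt=2
bbcctt hits 2/64; gcd=2; 2÷2/64÷2 = 1/32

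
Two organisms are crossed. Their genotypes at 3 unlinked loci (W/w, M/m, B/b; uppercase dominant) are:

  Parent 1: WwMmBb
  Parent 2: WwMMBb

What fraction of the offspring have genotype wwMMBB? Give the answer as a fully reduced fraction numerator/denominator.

WwMmBb gametes: WMB×1, WMb×1, WmB×1, Wmb×1, wMB×1, wMb×1, wmB×1, wmb×1
WwMMBb gametes: WMB×2, WMb×2, wMB×2, wMb×2
WwMmBb×WwMMBb grid (8·8=64): WWMMBB=2 WWMMBb=4 WWMMbb=2 WWMmBB=2 WWMmBb=4 WWMmbb=2 WwMMBB=4 WwMMBb=8 WwMMbb=4 WwMmBB=4 WwMmBb=8 WwMmbb=4 wwMMBB=2 wwMMBb=4 wwMMbb=2 wwMmBB=2 wwMmBb=4 wwMmbb=2
wwMMBB hits 2/64; gcd=2; 2÷2/64÷2 = 1/32

P(wwMMBB) = 1/32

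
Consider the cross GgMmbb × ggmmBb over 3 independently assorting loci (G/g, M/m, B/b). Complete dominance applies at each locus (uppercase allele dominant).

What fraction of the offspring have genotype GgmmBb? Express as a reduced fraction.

P(GgmmBb) = 1/8

GgMmbb gametes: GMb×2, Gmb×2, gMb×2, gmb×2
ggmmBb gametes: gmB×4, gmb×4
GgMmbb×ggmmBb grid (8·8=64): GgMmBb=8 GgMmbb=8 GgmmBb=8 Ggmmbb=8 ggMmBb=8 ggMmbb=8 ggmmBb=8 ggmmbb=8
GgmmBb hits 8/64; gcd=8; 8÷8/64÷8 = 1/8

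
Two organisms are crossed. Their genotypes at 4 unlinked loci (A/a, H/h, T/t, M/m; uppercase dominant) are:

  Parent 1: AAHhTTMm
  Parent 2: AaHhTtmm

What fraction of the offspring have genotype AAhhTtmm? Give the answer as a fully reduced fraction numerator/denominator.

P(AAhhTtmm) = 1/32

AAHhTTMm gametes: AHTM×4, AHTm×4, AhTM×4, AhTm×4
AaHhTtmm gametes: AHTm×2, AHtm×2, AhTm×2, Ahtm×2, aHTm×2, aHtm×2, ahTm×2, ahtm×2
AAHhTTMm×AaHhTtmm grid (16·16=256): AAHHTTMm=8 AAHHTTmm=8 AAHHTtMm=8 AAHHTtmm=8 AAHhTTMm=16 AAHhTTmm=16 AAHhTtMm=16 AAHhTtmm=16 AAhhTTMm=8 AAhhTTmm=8 AAhhTtMm=8 AAhhTtmm=8 AaHHTTMm=8 AaHHTTmm=8 AaHHTtMm=8 AaHHTtmm=8 AaHhTTMm=16 AaHhTTmm=16 AaHhTtMm=16 AaHhTtmm=16 AahhTTMm=8 AahhTTmm=8 AahhTtMm=8 AahhTtmm=8
AAhhTtmm hits 8/256; gcd=8; 8÷8/256÷8 = 1/32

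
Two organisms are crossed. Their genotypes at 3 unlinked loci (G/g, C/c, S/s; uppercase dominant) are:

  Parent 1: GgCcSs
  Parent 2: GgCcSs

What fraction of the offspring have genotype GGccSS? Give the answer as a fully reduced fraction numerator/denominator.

GgCcSs gametes: GCS×1, GCs×1, GcS×1, Gcs×1, gCS×1, gCs×1, gcS×1, gcs×1
GgCcSs gametes: GCS×1, GCs×1, GcS×1, Gcs×1, gCS×1, gCs×1, gcS×1, gcs×1
GgCcSs×GgCcSs grid (8·8=64): GGCCSS=1 GGCCSs=2 GGCCss=1 GGCcSS=2 GGCcSs=4 GGCcss=2 GGccSS=1 GGccSs=2 GGccss=1 GgCCSS=2 GgCCSs=4 GgCCss=2 GgCcSS=4 GgCcSs=8 GgCcss=4 GgccSS=2 GgccSs=4 Ggccss=2 ggCCSS=1 ggCCSs=2 ggCCss=1 ggCcSS=2 ggCcSs=4 ggCcss=2 ggccSS=1 ggccSs=2 ggccss=1
GGccSS hits 1/64; gcd=1; 1÷1/64÷1 = 1/64

P(GGccSS) = 1/64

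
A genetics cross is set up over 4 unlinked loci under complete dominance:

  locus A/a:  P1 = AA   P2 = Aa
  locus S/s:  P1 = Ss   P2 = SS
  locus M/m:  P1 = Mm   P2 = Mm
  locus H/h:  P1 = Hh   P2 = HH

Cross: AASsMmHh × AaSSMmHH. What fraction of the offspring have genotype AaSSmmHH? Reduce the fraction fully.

AASsMmHh gametes: ASMH×2, ASMh×2, ASmH×2, ASmh×2, AsMH×2, AsMh×2, AsmH×2, Asmh×2
AaSSMmHH gametes: ASMH×4, ASmH×4, aSMH×4, aSmH×4
AASsMmHh×AaSSMmHH grid (16·16=256): AASSMMHH=8 AASSMMHh=8 AASSMmHH=16 AASSMmHh=16 AASSmmHH=8 AASSmmHh=8 AASsMMHH=8 AASsMMHh=8 AASsMmHH=16 AASsMmHh=16 AASsmmHH=8 AASsmmHh=8 AaSSMMHH=8 AaSSMMHh=8 AaSSMmHH=16 AaSSMmHh=16 AaSSmmHH=8 AaSSmmHh=8 AaSsMMHH=8 AaSsMMHh=8 AaSsMmHH=16 AaSsMmHh=16 AaSsmmHH=8 AaSsmmHh=8
AaSSmmHH hits 8/256; gcd=8; 8÷8/256÷8 = 1/32

P(AaSSmmHH) = 1/32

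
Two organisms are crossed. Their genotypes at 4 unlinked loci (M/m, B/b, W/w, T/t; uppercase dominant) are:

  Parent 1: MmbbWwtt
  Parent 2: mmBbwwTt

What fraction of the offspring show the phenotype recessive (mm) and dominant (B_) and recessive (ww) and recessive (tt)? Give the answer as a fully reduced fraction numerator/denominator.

P(mm B_ ww tt) = 1/16

MmbbWwtt gametes: MbWt×4, Mbwt×4, mbWt×4, mbwt×4
mmBbwwTt gametes: mBwT×4, mBwt×4, mbwT×4, mbwt×4
MmbbWwtt×mmBbwwTt grid (16·16=256): MmBbWwTt=16 MmBbWwtt=16 MmBbwwTt=16 MmBbwwtt=16 MmbbWwTt=16 MmbbWwtt=16 MmbbwwTt=16 Mmbbwwtt=16 mmBbWwTt=16 mmBbWwtt=16 mmBbwwTt=16 mmBbwwtt=16 mmbbWwTt=16 mmbbWwtt=16 mmbbwwTt=16 mmbbwwtt=16
mm B_ ww tt hits 16/256; gcd=16; 16÷16/256÷16 = 1/16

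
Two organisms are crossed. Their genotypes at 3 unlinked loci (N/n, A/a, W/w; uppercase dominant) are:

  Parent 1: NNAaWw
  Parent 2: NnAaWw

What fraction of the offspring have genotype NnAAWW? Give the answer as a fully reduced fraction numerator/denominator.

NNAaWw gametes: NAW×2, NAw×2, NaW×2, Naw×2
NnAaWw gametes: NAW×1, NAw×1, NaW×1, Naw×1, nAW×1, nAw×1, naW×1, naw×1
NNAaWw×NnAaWw grid (8·8=64): NNAAWW=2 NNAAWw=4 NNAAww=2 NNAaWW=4 NNAaWw=8 NNAaww=4 NNaaWW=2 NNaaWw=4 NNaaww=2 NnAAWW=2 NnAAWw=4 NnAAww=2 NnAaWW=4 NnAaWw=8 NnAaww=4 NnaaWW=2 NnaaWw=4 Nnaaww=2
NnAAWW hits 2/64; gcd=2; 2÷2/64÷2 = 1/32

P(NnAAWW) = 1/32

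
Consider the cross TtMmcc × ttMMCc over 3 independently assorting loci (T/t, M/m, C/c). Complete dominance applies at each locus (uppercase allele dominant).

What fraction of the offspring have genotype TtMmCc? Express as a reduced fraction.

P(TtMmCc) = 1/8

TtMmcc gametes: TMc×2, Tmc×2, tMc×2, tmc×2
ttMMCc gametes: tMC×4, tMc×4
TtMmcc×ttMMCc grid (8·8=64): TtMMCc=8 TtMMcc=8 TtMmCc=8 TtMmcc=8 ttMMCc=8 ttMMcc=8 ttMmCc=8 ttMmcc=8
TtMmCc hits 8/64; gcd=8; 8÷8/64÷8 = 1/8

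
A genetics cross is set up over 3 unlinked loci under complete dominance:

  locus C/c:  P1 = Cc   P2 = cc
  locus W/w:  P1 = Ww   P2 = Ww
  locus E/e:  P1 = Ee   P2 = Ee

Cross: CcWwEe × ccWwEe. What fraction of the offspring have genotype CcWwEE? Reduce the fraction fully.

P(CcWwEE) = 1/16

CcWwEe gametes: CWE×1, CWe×1, CwE×1, Cwe×1, cWE×1, cWe×1, cwE×1, cwe×1
ccWwEe gametes: cWE×2, cWe×2, cwE×2, cwe×2
CcWwEe×ccWwEe grid (8·8=64): CcWWEE=2 CcWWEe=4 CcWWee=2 CcWwEE=4 CcWwEe=8 CcWwee=4 CcwwEE=2 CcwwEe=4 Ccwwee=2 ccWWEE=2 ccWWEe=4 ccWWee=2 ccWwEE=4 ccWwEe=8 ccWwee=4 ccwwEE=2 ccwwEe=4 ccwwee=2
CcWwEE hits 4/64; gcd=4; 4÷4/64÷4 = 1/16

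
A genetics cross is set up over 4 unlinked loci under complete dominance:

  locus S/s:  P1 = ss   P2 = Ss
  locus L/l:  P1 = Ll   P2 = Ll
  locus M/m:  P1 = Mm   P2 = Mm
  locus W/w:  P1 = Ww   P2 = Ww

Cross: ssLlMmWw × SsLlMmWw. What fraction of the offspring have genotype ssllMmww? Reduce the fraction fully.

P(ssllMmww) = 1/64

ssLlMmWw gametes: sLMW×2, sLMw×2, sLmW×2, sLmw×2, slMW×2, slMw×2, slmW×2, slmw×2
SsLlMmWw gametes: SLMW×1, SLMw×1, SLmW×1, SLmw×1, SlMW×1, SlMw×1, SlmW×1, Slmw×1, sLMW×1, sLMw×1, sLmW×1, sLmw×1, slMW×1, slMw×1, slmW×1, slmw×1
ssLlMmWw×SsLlMmWw grid (16·16=256): SsLLMMWW=2 SsLLMMWw=4 SsLLMMww=2 SsLLMmWW=4 SsLLMmWw=8 SsLLMmww=4 SsLLmmWW=2 SsLLmmWw=4 SsLLmmww=2 SsLlMMWW=4 SsLlMMWw=8 SsLlMMww=4 SsLlMmWW=8 SsLlMmWw=16 SsLlMmww=8 SsLlmmWW=4 SsLlmmWw=8 SsLlmmww=4 SsllMMWW=2 SsllMMWw=4 SsllMMww=2 SsllMmWW=4 SsllMmWw=8 SsllMmww=4 SsllmmWW=2 SsllmmWw=4 Ssllmmww=2 ssLLMMWW=2 ssLLMMWw=4 ssLLMMww=2 ssLLMmWW=4 ssLLMmWw=8 ssLLMmww=4 ssLLmmWW=2 ssLLmmWw=4 ssLLmmww=2 ssLlMMWW=4 ssLlMMWw=8 ssLlMMww=4 ssLlMmWW=8 ssLlMmWw=16 ssLlMmww=8 ssLlmmWW=4 ssLlmmWw=8 ssLlmmww=4 ssllMMWW=2 ssllMMWw=4 ssllMMww=2 ssllMmWW=4 ssllMmWw=8 ssllMmww=4 ssllmmWW=2 ssllmmWw=4 ssllmmww=2
ssllMmww hits 4/256; gcd=4; 4÷4/256÷4 = 1/64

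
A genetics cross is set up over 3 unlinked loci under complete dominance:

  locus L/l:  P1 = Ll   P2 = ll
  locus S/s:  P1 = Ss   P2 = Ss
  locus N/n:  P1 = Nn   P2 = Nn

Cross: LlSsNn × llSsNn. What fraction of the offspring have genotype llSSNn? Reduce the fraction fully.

P(llSSNn) = 1/16

LlSsNn gametes: LSN×1, LSn×1, LsN×1, Lsn×1, lSN×1, lSn×1, lsN×1, lsn×1
llSsNn gametes: lSN×2, lSn×2, lsN×2, lsn×2
LlSsNn×llSsNn grid (8·8=64): LlSSNN=2 LlSSNn=4 LlSSnn=2 LlSsNN=4 LlSsNn=8 LlSsnn=4 LlssNN=2 LlssNn=4 Llssnn=2 llSSNN=2 llSSNn=4 llSSnn=2 llSsNN=4 llSsNn=8 llSsnn=4 llssNN=2 llssNn=4 llssnn=2
llSSNn hits 4/64; gcd=4; 4÷4/64÷4 = 1/16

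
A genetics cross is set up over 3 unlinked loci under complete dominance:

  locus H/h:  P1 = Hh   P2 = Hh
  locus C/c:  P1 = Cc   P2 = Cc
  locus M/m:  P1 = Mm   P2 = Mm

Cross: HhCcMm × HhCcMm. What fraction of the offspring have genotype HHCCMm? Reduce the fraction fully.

P(HHCCMm) = 1/32

HhCcMm gametes: HCM×1, HCm×1, HcM×1, Hcm×1, hCM×1, hCm×1, hcM×1, hcm×1
HhCcMm gametes: HCM×1, HCm×1, HcM×1, Hcm×1, hCM×1, hCm×1, hcM×1, hcm×1
HhCcMm×HhCcMm grid (8·8=64): HHCCMM=1 HHCCMm=2 HHCCmm=1 HHCcMM=2 HHCcMm=4 HHCcmm=2 HHccMM=1 HHccMm=2 HHccmm=1 HhCCMM=2 HhCCMm=4 HhCCmm=2 HhCcMM=4 HhCcMm=8 HhCcmm=4 HhccMM=2 HhccMm=4 Hhccmm=2 hhCCMM=1 hhCCMm=2 hhCCmm=1 hhCcMM=2 hhCcMm=4 hhCcmm=2 hhccMM=1 hhccMm=2 hhccmm=1
HHCCMm hits 2/64; gcd=2; 2÷2/64÷2 = 1/32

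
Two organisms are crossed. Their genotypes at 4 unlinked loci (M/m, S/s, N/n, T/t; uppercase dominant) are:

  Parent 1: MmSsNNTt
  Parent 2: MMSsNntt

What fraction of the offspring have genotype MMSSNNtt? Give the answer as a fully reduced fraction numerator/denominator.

P(MMSSNNtt) = 1/32

MmSsNNTt gametes: MSNT×2, MSNt×2, MsNT×2, MsNt×2, mSNT×2, mSNt×2, msNT×2, msNt×2
MMSsNntt gametes: MSNt×4, MSnt×4, MsNt×4, Msnt×4
MmSsNNTt×MMSsNntt grid (16·16=256): MMSSNNTt=8 MMSSNNtt=8 MMSSNnTt=8 MMSSNntt=8 MMSsNNTt=16 MMSsNNtt=16 MMSsNnTt=16 MMSsNntt=16 MMssNNTt=8 MMssNNtt=8 MMssNnTt=8 MMssNntt=8 MmSSNNTt=8 MmSSNNtt=8 MmSSNnTt=8 MmSSNntt=8 MmSsNNTt=16 MmSsNNtt=16 MmSsNnTt=16 MmSsNntt=16 MmssNNTt=8 MmssNNtt=8 MmssNnTt=8 MmssNntt=8
MMSSNNtt hits 8/256; gcd=8; 8÷8/256÷8 = 1/32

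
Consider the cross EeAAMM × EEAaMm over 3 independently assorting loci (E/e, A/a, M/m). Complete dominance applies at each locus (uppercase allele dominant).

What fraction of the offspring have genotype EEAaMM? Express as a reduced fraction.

EeAAMM gametes: EAM×4, eAM×4
EEAaMm gametes: EAM×2, EAm×2, EaM×2, Eam×2
EeAAMM×EEAaMm grid (8·8=64): EEAAMM=8 EEAAMm=8 EEAaMM=8 EEAaMm=8 EeAAMM=8 EeAAMm=8 EeAaMM=8 EeAaMm=8
EEAaMM hits 8/64; gcd=8; 8÷8/64÷8 = 1/8

P(EEAaMM) = 1/8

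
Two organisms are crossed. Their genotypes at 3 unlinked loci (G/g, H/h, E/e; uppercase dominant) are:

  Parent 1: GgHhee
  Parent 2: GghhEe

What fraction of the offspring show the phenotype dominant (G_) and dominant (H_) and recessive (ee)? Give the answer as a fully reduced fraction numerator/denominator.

P(G_ H_ ee) = 3/16

GgHhee gametes: GHe×2, Ghe×2, gHe×2, ghe×2
GghhEe gametes: GhE×2, Ghe×2, ghE×2, ghe×2
GgHhee×GghhEe grid (8·8=64): GGHhEe=4 GGHhee=4 GGhhEe=4 GGhhee=4 GgHhEe=8 GgHhee=8 GghhEe=8 Gghhee=8 ggHhEe=4 ggHhee=4 gghhEe=4 gghhee=4
G_ H_ ee hits 12/64; gcd=4; 12÷4/64÷4 = 3/16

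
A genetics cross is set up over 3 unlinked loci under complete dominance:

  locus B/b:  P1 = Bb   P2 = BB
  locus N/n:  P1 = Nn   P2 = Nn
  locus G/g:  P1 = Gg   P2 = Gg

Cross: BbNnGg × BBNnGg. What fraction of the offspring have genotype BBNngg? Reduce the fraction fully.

BbNnGg gametes: BNG×1, BNg×1, BnG×1, Bng×1, bNG×1, bNg×1, bnG×1, bng×1
BBNnGg gametes: BNG×2, BNg×2, BnG×2, Bng×2
BbNnGg×BBNnGg grid (8·8=64): BBNNGG=2 BBNNGg=4 BBNNgg=2 BBNnGG=4 BBNnGg=8 BBNngg=4 BBnnGG=2 BBnnGg=4 BBnngg=2 BbNNGG=2 BbNNGg=4 BbNNgg=2 BbNnGG=4 BbNnGg=8 BbNngg=4 BbnnGG=2 BbnnGg=4 Bbnngg=2
BBNngg hits 4/64; gcd=4; 4÷4/64÷4 = 1/16

P(BBNngg) = 1/16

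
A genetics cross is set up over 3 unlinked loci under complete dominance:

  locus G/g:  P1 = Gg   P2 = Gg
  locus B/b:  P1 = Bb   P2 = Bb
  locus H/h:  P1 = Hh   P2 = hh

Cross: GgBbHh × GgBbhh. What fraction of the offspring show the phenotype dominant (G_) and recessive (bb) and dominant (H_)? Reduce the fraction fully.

GgBbHh gametes: GBH×1, GBh×1, GbH×1, Gbh×1, gBH×1, gBh×1, gbH×1, gbh×1
GgBbhh gametes: GBh×2, Gbh×2, gBh×2, gbh×2
GgBbHh×GgBbhh grid (8·8=64): GGBBHh=2 GGBBhh=2 GGBbHh=4 GGBbhh=4 GGbbHh=2 GGbbhh=2 GgBBHh=4 GgBBhh=4 GgBbHh=8 GgBbhh=8 GgbbHh=4 Ggbbhh=4 ggBBHh=2 ggBBhh=2 ggBbHh=4 ggBbhh=4 ggbbHh=2 ggbbhh=2
G_ bb H_ hits 6/64; gcd=2; 6÷2/64÷2 = 3/32

P(G_ bb H_) = 3/32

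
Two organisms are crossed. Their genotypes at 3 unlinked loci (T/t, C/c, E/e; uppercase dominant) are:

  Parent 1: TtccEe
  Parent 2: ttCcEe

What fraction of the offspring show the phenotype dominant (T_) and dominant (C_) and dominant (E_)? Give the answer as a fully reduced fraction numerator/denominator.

P(T_ C_ E_) = 3/16

TtccEe gametes: TcE×2, Tce×2, tcE×2, tce×2
ttCcEe gametes: tCE×2, tCe×2, tcE×2, tce×2
TtccEe×ttCcEe grid (8·8=64): TtCcEE=4 TtCcEe=8 TtCcee=4 TtccEE=4 TtccEe=8 Ttccee=4 ttCcEE=4 ttCcEe=8 ttCcee=4 ttccEE=4 ttccEe=8 ttccee=4
T_ C_ E_ hits 12/64; gcd=4; 12÷4/64÷4 = 3/16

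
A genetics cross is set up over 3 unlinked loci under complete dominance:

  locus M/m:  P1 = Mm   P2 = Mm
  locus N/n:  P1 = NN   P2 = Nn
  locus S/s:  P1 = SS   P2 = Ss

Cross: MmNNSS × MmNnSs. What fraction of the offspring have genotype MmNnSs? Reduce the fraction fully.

P(MmNnSs) = 1/8

MmNNSS gametes: MNS×4, mNS×4
MmNnSs gametes: MNS×1, MNs×1, MnS×1, Mns×1, mNS×1, mNs×1, mnS×1, mns×1
MmNNSS×MmNnSs grid (8·8=64): MMNNSS=4 MMNNSs=4 MMNnSS=4 MMNnSs=4 MmNNSS=8 MmNNSs=8 MmNnSS=8 MmNnSs=8 mmNNSS=4 mmNNSs=4 mmNnSS=4 mmNnSs=4
MmNnSs hits 8/64; gcd=8; 8÷8/64÷8 = 1/8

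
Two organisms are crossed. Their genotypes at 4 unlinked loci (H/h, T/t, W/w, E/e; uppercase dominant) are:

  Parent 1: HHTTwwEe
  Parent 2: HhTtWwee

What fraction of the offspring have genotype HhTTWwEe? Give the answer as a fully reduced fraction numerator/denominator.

HHTTwwEe gametes: HTwE×8, HTwe×8
HhTtWwee gametes: HTWe×2, HTwe×2, HtWe×2, Htwe×2, hTWe×2, hTwe×2, htWe×2, htwe×2
HHTTwwEe×HhTtWwee grid (16·16=256): HHTTWwEe=16 HHTTWwee=16 HHTTwwEe=16 HHTTwwee=16 HHTtWwEe=16 HHTtWwee=16 HHTtwwEe=16 HHTtwwee=16 HhTTWwEe=16 HhTTWwee=16 HhTTwwEe=16 HhTTwwee=16 HhTtWwEe=16 HhTtWwee=16 HhTtwwEe=16 HhTtwwee=16
HhTTWwEe hits 16/256; gcd=16; 16÷16/256÷16 = 1/16

P(HhTTWwEe) = 1/16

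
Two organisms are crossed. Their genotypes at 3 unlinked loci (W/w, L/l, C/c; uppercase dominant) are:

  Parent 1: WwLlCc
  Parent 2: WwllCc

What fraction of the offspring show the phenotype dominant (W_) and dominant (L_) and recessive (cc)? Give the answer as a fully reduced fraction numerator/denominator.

P(W_ L_ cc) = 3/32

WwLlCc gametes: WLC×1, WLc×1, WlC×1, Wlc×1, wLC×1, wLc×1, wlC×1, wlc×1
WwllCc gametes: WlC×2, Wlc×2, wlC×2, wlc×2
WwLlCc×WwllCc grid (8·8=64): WWLlCC=2 WWLlCc=4 WWLlcc=2 WWllCC=2 WWllCc=4 WWllcc=2 WwLlCC=4 WwLlCc=8 WwLlcc=4 WwllCC=4 WwllCc=8 Wwllcc=4 wwLlCC=2 wwLlCc=4 wwLlcc=2 wwllCC=2 wwllCc=4 wwllcc=2
W_ L_ cc hits 6/64; gcd=2; 6÷2/64÷2 = 3/32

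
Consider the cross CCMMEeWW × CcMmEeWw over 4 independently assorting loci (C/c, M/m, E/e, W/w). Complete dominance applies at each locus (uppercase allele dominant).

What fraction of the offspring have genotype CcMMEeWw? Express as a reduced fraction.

CCMMEeWW gametes: CMEW×8, CMeW×8
CcMmEeWw gametes: CMEW×1, CMEw×1, CMeW×1, CMew×1, CmEW×1, CmEw×1, CmeW×1, Cmew×1, cMEW×1, cMEw×1, cMeW×1, cMew×1, cmEW×1, cmEw×1, cmeW×1, cmew×1
CCMMEeWW×CcMmEeWw grid (16·16=256): CCMMEEWW=8 CCMMEEWw=8 CCMMEeWW=16 CCMMEeWw=16 CCMMeeWW=8 CCMMeeWw=8 CCMmEEWW=8 CCMmEEWw=8 CCMmEeWW=16 CCMmEeWw=16 CCMmeeWW=8 CCMmeeWw=8 CcMMEEWW=8 CcMMEEWw=8 CcMMEeWW=16 CcMMEeWw=16 CcMMeeWW=8 CcMMeeWw=8 CcMmEEWW=8 CcMmEEWw=8 CcMmEeWW=16 CcMmEeWw=16 CcMmeeWW=8 CcMmeeWw=8
CcMMEeWw hits 16/256; gcd=16; 16÷16/256÷16 = 1/16

P(CcMMEeWw) = 1/16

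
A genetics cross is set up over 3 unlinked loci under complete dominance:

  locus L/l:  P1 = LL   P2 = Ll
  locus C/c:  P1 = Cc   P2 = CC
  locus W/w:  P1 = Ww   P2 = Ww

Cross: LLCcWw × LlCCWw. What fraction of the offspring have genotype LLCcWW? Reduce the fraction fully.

LLCcWw gametes: LCW×2, LCw×2, LcW×2, Lcw×2
LlCCWw gametes: LCW×2, LCw×2, lCW×2, lCw×2
LLCcWw×LlCCWw grid (8·8=64): LLCCWW=4 LLCCWw=8 LLCCww=4 LLCcWW=4 LLCcWw=8 LLCcww=4 LlCCWW=4 LlCCWw=8 LlCCww=4 LlCcWW=4 LlCcWw=8 LlCcww=4
LLCcWW hits 4/64; gcd=4; 4÷4/64÷4 = 1/16

P(LLCcWW) = 1/16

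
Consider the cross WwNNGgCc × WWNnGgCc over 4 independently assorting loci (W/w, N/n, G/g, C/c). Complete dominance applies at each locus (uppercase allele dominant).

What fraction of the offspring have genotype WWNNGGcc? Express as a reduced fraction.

WwNNGgCc gametes: WNGC×2, WNGc×2, WNgC×2, WNgc×2, wNGC×2, wNGc×2, wNgC×2, wNgc×2
WWNnGgCc gametes: WNGC×2, WNGc×2, WNgC×2, WNgc×2, WnGC×2, WnGc×2, WngC×2, Wngc×2
WwNNGgCc×WWNnGgCc grid (16·16=256): WWNNGGCC=4 WWNNGGCc=8 WWNNGGcc=4 WWNNGgCC=8 WWNNGgCc=16 WWNNGgcc=8 WWNNggCC=4 WWNNggCc=8 WWNNggcc=4 WWNnGGCC=4 WWNnGGCc=8 WWNnGGcc=4 WWNnGgCC=8 WWNnGgCc=16 WWNnGgcc=8 WWNnggCC=4 WWNnggCc=8 WWNnggcc=4 WwNNGGCC=4 WwNNGGCc=8 WwNNGGcc=4 WwNNGgCC=8 WwNNGgCc=16 WwNNGgcc=8 WwNNggCC=4 WwNNggCc=8 WwNNggcc=4 WwNnGGCC=4 WwNnGGCc=8 WwNnGGcc=4 WwNnGgCC=8 WwNnGgCc=16 WwNnGgcc=8 WwNnggCC=4 WwNnggCc=8 WwNnggcc=4
WWNNGGcc hits 4/256; gcd=4; 4÷4/256÷4 = 1/64

P(WWNNGGcc) = 1/64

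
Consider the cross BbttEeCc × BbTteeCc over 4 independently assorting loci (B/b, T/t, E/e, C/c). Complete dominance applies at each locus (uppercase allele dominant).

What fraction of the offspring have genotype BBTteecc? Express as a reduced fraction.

P(BBTteecc) = 1/64

BbttEeCc gametes: BtEC×2, BtEc×2, BteC×2, Btec×2, btEC×2, btEc×2, bteC×2, btec×2
BbTteeCc gametes: BTeC×2, BTec×2, BteC×2, Btec×2, bTeC×2, bTec×2, bteC×2, btec×2
BbttEeCc×BbTteeCc grid (16·16=256): BBTtEeCC=4 BBTtEeCc=8 BBTtEecc=4 BBTteeCC=4 BBTteeCc=8 BBTteecc=4 BBttEeCC=4 BBttEeCc=8 BBttEecc=4 BBtteeCC=4 BBtteeCc=8 BBtteecc=4 BbTtEeCC=8 BbTtEeCc=16 BbTtEecc=8 BbTteeCC=8 BbTteeCc=16 BbTteecc=8 BbttEeCC=8 BbttEeCc=16 BbttEecc=8 BbtteeCC=8 BbtteeCc=16 Bbtteecc=8 bbTtEeCC=4 bbTtEeCc=8 bbTtEecc=4 bbTteeCC=4 bbTteeCc=8 bbTteecc=4 bbttEeCC=4 bbttEeCc=8 bbttEecc=4 bbtteeCC=4 bbtteeCc=8 bbtteecc=4
BBTteecc hits 4/256; gcd=4; 4÷4/256÷4 = 1/64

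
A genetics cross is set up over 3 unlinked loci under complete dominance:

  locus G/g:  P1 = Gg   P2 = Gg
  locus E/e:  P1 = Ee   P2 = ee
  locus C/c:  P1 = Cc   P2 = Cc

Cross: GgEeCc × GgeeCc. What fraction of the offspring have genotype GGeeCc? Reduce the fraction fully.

P(GGeeCc) = 1/16

GgEeCc gametes: GEC×1, GEc×1, GeC×1, Gec×1, gEC×1, gEc×1, geC×1, gec×1
GgeeCc gametes: GeC×2, Gec×2, geC×2, gec×2
GgEeCc×GgeeCc grid (8·8=64): GGEeCC=2 GGEeCc=4 GGEecc=2 GGeeCC=2 GGeeCc=4 GGeecc=2 GgEeCC=4 GgEeCc=8 GgEecc=4 GgeeCC=4 GgeeCc=8 Ggeecc=4 ggEeCC=2 ggEeCc=4 ggEecc=2 ggeeCC=2 ggeeCc=4 ggeecc=2
GGeeCc hits 4/64; gcd=4; 4÷4/64÷4 = 1/16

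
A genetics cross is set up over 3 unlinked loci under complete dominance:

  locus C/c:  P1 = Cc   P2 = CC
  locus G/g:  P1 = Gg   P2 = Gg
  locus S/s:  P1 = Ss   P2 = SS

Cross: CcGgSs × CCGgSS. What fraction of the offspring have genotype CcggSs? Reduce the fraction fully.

CcGgSs gametes: CGS×1, CGs×1, CgS×1, Cgs×1, cGS×1, cGs×1, cgS×1, cgs×1
CCGgSS gametes: CGS×4, CgS×4
CcGgSs×CCGgSS grid (8·8=64): CCGGSS=4 CCGGSs=4 CCGgSS=8 CCGgSs=8 CCggSS=4 CCggSs=4 CcGGSS=4 CcGGSs=4 CcGgSS=8 CcGgSs=8 CcggSS=4 CcggSs=4
CcggSs hits 4/64; gcd=4; 4÷4/64÷4 = 1/16

P(CcggSs) = 1/16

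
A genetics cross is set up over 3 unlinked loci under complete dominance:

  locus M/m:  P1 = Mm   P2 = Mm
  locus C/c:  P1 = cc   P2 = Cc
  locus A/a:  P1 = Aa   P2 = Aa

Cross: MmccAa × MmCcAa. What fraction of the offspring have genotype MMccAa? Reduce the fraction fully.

P(MMccAa) = 1/16

MmccAa gametes: McA×2, Mca×2, mcA×2, mca×2
MmCcAa gametes: MCA×1, MCa×1, McA×1, Mca×1, mCA×1, mCa×1, mcA×1, mca×1
MmccAa×MmCcAa grid (8·8=64): MMCcAA=2 MMCcAa=4 MMCcaa=2 MMccAA=2 MMccAa=4 MMccaa=2 MmCcAA=4 MmCcAa=8 MmCcaa=4 MmccAA=4 MmccAa=8 Mmccaa=4 mmCcAA=2 mmCcAa=4 mmCcaa=2 mmccAA=2 mmccAa=4 mmccaa=2
MMccAa hits 4/64; gcd=4; 4÷4/64÷4 = 1/16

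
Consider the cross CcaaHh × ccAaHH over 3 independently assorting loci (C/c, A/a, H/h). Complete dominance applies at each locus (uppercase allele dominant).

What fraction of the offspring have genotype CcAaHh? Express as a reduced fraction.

CcaaHh gametes: CaH×2, Cah×2, caH×2, cah×2
ccAaHH gametes: cAH×4, caH×4
CcaaHh×ccAaHH grid (8·8=64): CcAaHH=8 CcAaHh=8 CcaaHH=8 CcaaHh=8 ccAaHH=8 ccAaHh=8 ccaaHH=8 ccaaHh=8
CcAaHh hits 8/64; gcd=8; 8÷8/64÷8 = 1/8

P(CcAaHh) = 1/8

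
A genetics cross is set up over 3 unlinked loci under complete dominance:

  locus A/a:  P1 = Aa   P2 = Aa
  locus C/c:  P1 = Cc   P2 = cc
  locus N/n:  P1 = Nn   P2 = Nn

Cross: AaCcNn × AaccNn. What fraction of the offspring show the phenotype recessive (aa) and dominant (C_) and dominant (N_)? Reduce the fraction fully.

P(aa C_ N_) = 3/32

AaCcNn gametes: ACN×1, ACn×1, AcN×1, Acn×1, aCN×1, aCn×1, acN×1, acn×1
AaccNn gametes: AcN×2, Acn×2, acN×2, acn×2
AaCcNn×AaccNn grid (8·8=64): AACcNN=2 AACcNn=4 AACcnn=2 AAccNN=2 AAccNn=4 AAccnn=2 AaCcNN=4 AaCcNn=8 AaCcnn=4 AaccNN=4 AaccNn=8 Aaccnn=4 aaCcNN=2 aaCcNn=4 aaCcnn=2 aaccNN=2 aaccNn=4 aaccnn=2
aa C_ N_ hits 6/64; gcd=2; 6÷2/64÷2 = 3/32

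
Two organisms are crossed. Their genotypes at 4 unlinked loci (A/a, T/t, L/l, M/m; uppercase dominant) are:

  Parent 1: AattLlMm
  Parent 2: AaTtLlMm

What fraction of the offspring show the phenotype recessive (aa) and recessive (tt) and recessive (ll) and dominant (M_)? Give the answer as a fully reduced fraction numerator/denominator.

P(aa tt ll M_) = 3/128

AattLlMm gametes: AtLM×2, AtLm×2, AtlM×2, Atlm×2, atLM×2, atLm×2, atlM×2, atlm×2
AaTtLlMm gametes: ATLM×1, ATLm×1, ATlM×1, ATlm×1, AtLM×1, AtLm×1, AtlM×1, Atlm×1, aTLM×1, aTLm×1, aTlM×1, aTlm×1, atLM×1, atLm×1, atlM×1, atlm×1
AattLlMm×AaTtLlMm grid (16·16=256): AATtLLMM=2 AATtLLMm=4 AATtLLmm=2 AATtLlMM=4 AATtLlMm=8 AATtLlmm=4 AATtllMM=2 AATtllMm=4 AATtllmm=2 AAttLLMM=2 AAttLLMm=4 AAttLLmm=2 AAttLlMM=4 AAttLlMm=8 AAttLlmm=4 AAttllMM=2 AAttllMm=4 AAttllmm=2 AaTtLLMM=4 AaTtLLMm=8 AaTtLLmm=4 AaTtLlMM=8 AaTtLlMm=16 AaTtLlmm=8 AaTtllMM=4 AaTtllMm=8 AaTtllmm=4 AattLLMM=4 AattLLMm=8 AattLLmm=4 AattLlMM=8 AattLlMm=16 AattLlmm=8 AattllMM=4 AattllMm=8 Aattllmm=4 aaTtLLMM=2 aaTtLLMm=4 aaTtLLmm=2 aaTtLlMM=4 aaTtLlMm=8 aaTtLlmm=4 aaTtllMM=2 aaTtllMm=4 aaTtllmm=2 aattLLMM=2 aattLLMm=4 aattLLmm=2 aattLlMM=4 aattLlMm=8 aattLlmm=4 aattllMM=2 aattllMm=4 aattllmm=2
aa tt ll M_ hits 6/256; gcd=2; 6÷2/256÷2 = 3/128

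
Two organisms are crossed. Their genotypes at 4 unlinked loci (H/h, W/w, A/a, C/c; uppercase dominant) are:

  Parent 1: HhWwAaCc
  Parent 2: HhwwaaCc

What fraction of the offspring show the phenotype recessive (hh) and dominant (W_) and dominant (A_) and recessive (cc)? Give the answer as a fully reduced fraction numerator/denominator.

HhWwAaCc gametes: HWAC×1, HWAc×1, HWaC×1, HWac×1, HwAC×1, HwAc×1, HwaC×1, Hwac×1, hWAC×1, hWAc×1, hWaC×1, hWac×1, hwAC×1, hwAc×1, hwaC×1, hwac×1
HhwwaaCc gametes: HwaC×4, Hwac×4, hwaC×4, hwac×4
HhWwAaCc×HhwwaaCc grid (16·16=256): HHWwAaCC=4 HHWwAaCc=8 HHWwAacc=4 HHWwaaCC=4 HHWwaaCc=8 HHWwaacc=4 HHwwAaCC=4 HHwwAaCc=8 HHwwAacc=4 HHwwaaCC=4 HHwwaaCc=8 HHwwaacc=4 HhWwAaCC=8 HhWwAaCc=16 HhWwAacc=8 HhWwaaCC=8 HhWwaaCc=16 HhWwaacc=8 HhwwAaCC=8 HhwwAaCc=16 HhwwAacc=8 HhwwaaCC=8 HhwwaaCc=16 Hhwwaacc=8 hhWwAaCC=4 hhWwAaCc=8 hhWwAacc=4 hhWwaaCC=4 hhWwaaCc=8 hhWwaacc=4 hhwwAaCC=4 hhwwAaCc=8 hhwwAacc=4 hhwwaaCC=4 hhwwaaCc=8 hhwwaacc=4
hh W_ A_ cc hits 4/256; gcd=4; 4÷4/256÷4 = 1/64

P(hh W_ A_ cc) = 1/64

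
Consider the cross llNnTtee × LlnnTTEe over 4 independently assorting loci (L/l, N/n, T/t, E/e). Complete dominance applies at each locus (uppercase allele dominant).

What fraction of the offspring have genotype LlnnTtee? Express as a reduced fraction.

llNnTtee gametes: lNTe×4, lNte×4, lnTe×4, lnte×4
LlnnTTEe gametes: LnTE×4, LnTe×4, lnTE×4, lnTe×4
llNnTtee×LlnnTTEe grid (16·16=256): LlNnTTEe=16 LlNnTTee=16 LlNnTtEe=16 LlNnTtee=16 LlnnTTEe=16 LlnnTTee=16 LlnnTtEe=16 LlnnTtee=16 llNnTTEe=16 llNnTTee=16 llNnTtEe=16 llNnTtee=16 llnnTTEe=16 llnnTTee=16 llnnTtEe=16 llnnTtee=16
LlnnTtee hits 16/256; gcd=16; 16÷16/256÷16 = 1/16

P(LlnnTtee) = 1/16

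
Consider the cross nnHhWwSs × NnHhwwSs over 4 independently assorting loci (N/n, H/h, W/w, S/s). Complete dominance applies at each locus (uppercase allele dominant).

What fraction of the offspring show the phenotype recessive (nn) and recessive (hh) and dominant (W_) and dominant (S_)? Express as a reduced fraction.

nnHhWwSs gametes: nHWS×2, nHWs×2, nHwS×2, nHws×2, nhWS×2, nhWs×2, nhwS×2, nhws×2
NnHhwwSs gametes: NHwS×2, NHws×2, NhwS×2, Nhws×2, nHwS×2, nHws×2, nhwS×2, nhws×2
nnHhWwSs×NnHhwwSs grid (16·16=256): NnHHWwSS=4 NnHHWwSs=8 NnHHWwss=4 NnHHwwSS=4 NnHHwwSs=8 NnHHwwss=4 NnHhWwSS=8 NnHhWwSs=16 NnHhWwss=8 NnHhwwSS=8 NnHhwwSs=16 NnHhwwss=8 NnhhWwSS=4 NnhhWwSs=8 NnhhWwss=4 NnhhwwSS=4 NnhhwwSs=8 Nnhhwwss=4 nnHHWwSS=4 nnHHWwSs=8 nnHHWwss=4 nnHHwwSS=4 nnHHwwSs=8 nnHHwwss=4 nnHhWwSS=8 nnHhWwSs=16 nnHhWwss=8 nnHhwwSS=8 nnHhwwSs=16 nnHhwwss=8 nnhhWwSS=4 nnhhWwSs=8 nnhhWwss=4 nnhhwwSS=4 nnhhwwSs=8 nnhhwwss=4
nn hh W_ S_ hits 12/256; gcd=4; 12÷4/256÷4 = 3/64

P(nn hh W_ S_) = 3/64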